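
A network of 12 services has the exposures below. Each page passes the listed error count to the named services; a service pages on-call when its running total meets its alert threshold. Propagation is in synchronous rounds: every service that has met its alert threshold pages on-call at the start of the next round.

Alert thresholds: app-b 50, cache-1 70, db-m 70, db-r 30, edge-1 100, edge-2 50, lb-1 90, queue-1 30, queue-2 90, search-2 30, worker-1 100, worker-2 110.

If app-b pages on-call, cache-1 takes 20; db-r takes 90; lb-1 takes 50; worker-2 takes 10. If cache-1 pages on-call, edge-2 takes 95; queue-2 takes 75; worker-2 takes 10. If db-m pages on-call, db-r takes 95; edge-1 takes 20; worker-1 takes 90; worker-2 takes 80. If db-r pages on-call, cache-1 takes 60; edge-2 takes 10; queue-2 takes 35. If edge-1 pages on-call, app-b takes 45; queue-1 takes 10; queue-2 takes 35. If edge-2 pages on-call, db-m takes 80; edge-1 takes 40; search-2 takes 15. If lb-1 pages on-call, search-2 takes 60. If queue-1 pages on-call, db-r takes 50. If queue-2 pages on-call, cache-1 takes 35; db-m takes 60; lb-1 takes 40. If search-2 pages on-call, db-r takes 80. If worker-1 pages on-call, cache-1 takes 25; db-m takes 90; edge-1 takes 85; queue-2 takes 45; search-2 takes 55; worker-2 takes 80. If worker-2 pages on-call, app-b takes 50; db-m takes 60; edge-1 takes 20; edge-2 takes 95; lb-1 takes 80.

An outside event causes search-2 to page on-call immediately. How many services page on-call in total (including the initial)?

Round 1 — search-2 pages on-call (initial).
  db-r: +80 → 80 ≥ 30
Round 2 — db-r pages on-call.
  cache-1: +60 → 60 < 70
  edge-2: +10 → 10 < 50
  queue-2: +35 → 35 < 90
No further pages.

2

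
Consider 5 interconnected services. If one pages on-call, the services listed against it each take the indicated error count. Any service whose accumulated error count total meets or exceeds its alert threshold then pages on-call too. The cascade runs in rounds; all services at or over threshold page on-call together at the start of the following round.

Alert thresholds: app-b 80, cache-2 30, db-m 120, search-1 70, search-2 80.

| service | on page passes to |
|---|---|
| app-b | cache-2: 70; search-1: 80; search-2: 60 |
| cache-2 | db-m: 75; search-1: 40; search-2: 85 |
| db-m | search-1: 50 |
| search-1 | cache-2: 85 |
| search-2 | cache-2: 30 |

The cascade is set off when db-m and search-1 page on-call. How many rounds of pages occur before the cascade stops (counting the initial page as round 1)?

Round 1 — db-m, search-1 page on-call (initial).
  cache-2: +85 → 85 ≥ 30
Round 2 — cache-2 pages on-call.
  search-2: +85 → 85 ≥ 80
Round 3 — search-2 pages on-call.
No further pages.

3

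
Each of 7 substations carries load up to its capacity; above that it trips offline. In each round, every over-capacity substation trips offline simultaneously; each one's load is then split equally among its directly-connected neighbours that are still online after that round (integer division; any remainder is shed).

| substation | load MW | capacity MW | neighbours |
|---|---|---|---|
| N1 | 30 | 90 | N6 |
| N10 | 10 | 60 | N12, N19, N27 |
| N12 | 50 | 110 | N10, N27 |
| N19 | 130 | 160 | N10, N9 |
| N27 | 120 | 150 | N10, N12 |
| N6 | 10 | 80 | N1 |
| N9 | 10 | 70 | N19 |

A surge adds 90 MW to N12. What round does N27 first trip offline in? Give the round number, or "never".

Round 1 — N12 at 140 > 110. N12 trips offline.
  N12 sheds 140 MW to N10, N27: 70 each.
    N10: 10+70 = 80 > 60
    N27: 120+70 = 190 > 150
Round 2 — N10, N27 trip offline.
  N10 sheds 80 MW to N19: 80 each.
    N19: 130+80 = 210 > 160
  N27 sheds 190 MW: no online neighbours, lost.
Round 3 — N19 trips offline.
  N19 sheds 210 MW to N9: 210 each.
    N9: 10+210 = 220 > 70
Round 4 — N9 trips offline.
  N9 sheds 220 MW: no online neighbours, lost.
No further trips.

2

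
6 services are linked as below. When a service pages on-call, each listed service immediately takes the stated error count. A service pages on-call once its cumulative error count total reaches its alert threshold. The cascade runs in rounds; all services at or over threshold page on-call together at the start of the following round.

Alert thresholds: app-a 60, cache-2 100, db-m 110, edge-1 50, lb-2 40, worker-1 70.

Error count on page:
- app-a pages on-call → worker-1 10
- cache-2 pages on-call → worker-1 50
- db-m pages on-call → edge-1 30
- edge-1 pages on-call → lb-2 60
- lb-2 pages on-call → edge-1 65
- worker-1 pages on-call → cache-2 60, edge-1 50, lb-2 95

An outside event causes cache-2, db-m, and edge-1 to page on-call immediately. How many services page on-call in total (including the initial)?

Round 1 — cache-2, db-m, edge-1 page on-call (initial).
  lb-2: +60 → 60 ≥ 40
  worker-1: +50 → 50 < 70
Round 2 — lb-2 pages on-call.
No further pages.

4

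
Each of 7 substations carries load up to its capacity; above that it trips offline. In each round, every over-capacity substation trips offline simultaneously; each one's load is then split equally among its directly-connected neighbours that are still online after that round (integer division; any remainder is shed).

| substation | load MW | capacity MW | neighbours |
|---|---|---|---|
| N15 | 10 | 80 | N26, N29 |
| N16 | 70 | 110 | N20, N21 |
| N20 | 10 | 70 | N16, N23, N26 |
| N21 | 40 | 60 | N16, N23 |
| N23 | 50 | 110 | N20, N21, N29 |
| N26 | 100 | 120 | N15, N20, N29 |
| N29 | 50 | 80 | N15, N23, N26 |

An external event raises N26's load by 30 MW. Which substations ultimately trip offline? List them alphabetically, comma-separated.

N15, N26, N29

Round 1 — N26 at 130 > 120. N26 trips offline.
  N26 sheds 130 MW to N15, N20, N29: 43 each (1 lost).
    N15: 10+43 = 53 ≤ 80
    N20: 10+43 = 53 ≤ 70
    N29: 50+43 = 93 > 80
Round 2 — N29 trips offline.
  N29 sheds 93 MW to N15, N23: 46 each (1 lost).
    N15: 53+46 = 99 > 80
    N23: 50+46 = 96 ≤ 110
Round 3 — N15 trips offline.
  N15 sheds 99 MW: no online neighbours, lost.
No further trips.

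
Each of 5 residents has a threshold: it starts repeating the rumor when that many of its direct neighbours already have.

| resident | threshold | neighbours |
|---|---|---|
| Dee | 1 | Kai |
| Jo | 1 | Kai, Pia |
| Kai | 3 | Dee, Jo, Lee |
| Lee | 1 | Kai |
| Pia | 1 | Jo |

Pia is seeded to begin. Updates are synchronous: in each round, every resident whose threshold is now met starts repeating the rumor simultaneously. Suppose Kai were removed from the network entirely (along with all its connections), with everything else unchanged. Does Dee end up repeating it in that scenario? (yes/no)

With Kai removed:
Round 1 — Pia starts repeating the rumor (initial).
Round 2 — checking thresholds:
  Jo: 1 of 1 neighbours ≥ 1, starts repeating the rumor.
Round 3 — no new spreads; cascade stops.

no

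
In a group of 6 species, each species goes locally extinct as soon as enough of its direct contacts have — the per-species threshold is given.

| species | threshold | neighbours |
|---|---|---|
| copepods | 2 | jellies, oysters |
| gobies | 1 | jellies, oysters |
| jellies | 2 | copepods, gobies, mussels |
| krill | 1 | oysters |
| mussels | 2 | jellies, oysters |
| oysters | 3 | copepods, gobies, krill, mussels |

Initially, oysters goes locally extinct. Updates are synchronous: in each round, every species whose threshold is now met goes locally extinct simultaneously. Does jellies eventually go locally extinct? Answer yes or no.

no

Round 1 — oysters goes locally extinct (initial).
Round 2 — checking thresholds:
  copepods: 1 of 2 neighbours < 2, below threshold.
  gobies: 1 of 2 neighbours ≥ 1, goes locally extinct.
  krill: 1 of 1 neighbours ≥ 1, goes locally extinct.
  mussels: 1 of 2 neighbours < 2, below threshold.
Round 3 — no new extinctions; cascade stops.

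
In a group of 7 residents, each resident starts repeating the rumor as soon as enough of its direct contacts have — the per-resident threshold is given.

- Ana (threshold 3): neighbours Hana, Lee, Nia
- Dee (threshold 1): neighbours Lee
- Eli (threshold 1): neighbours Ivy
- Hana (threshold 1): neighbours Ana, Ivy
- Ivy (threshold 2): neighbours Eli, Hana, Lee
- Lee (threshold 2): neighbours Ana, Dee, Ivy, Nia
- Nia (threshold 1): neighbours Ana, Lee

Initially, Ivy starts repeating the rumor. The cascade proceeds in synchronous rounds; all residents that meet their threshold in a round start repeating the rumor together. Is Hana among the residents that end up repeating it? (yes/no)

Round 1 — Ivy starts repeating the rumor (initial).
Round 2 — checking thresholds:
  Eli: 1 of 1 neighbours ≥ 1, starts repeating the rumor.
  Hana: 1 of 2 neighbours ≥ 1, starts repeating the rumor.
  Lee: 1 of 4 neighbours < 2, below threshold.
Round 3 — no new spreads; cascade stops.

yes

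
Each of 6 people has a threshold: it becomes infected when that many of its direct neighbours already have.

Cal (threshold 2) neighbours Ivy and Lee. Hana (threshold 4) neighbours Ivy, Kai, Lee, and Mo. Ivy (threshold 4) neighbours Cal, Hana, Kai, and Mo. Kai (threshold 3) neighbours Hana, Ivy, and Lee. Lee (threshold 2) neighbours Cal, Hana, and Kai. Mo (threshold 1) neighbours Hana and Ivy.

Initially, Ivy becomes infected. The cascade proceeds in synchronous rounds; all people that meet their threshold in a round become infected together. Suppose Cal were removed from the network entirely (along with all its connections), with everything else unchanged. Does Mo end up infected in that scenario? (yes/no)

With Cal removed:
Round 1 — Ivy becomes infected (initial).
Round 2 — checking thresholds:
  Hana: 1 of 4 neighbours < 4, below threshold.
  Kai: 1 of 3 neighbours < 3, below threshold.
  Mo: 1 of 2 neighbours ≥ 1, becomes infected.
Round 3 — no new infections; cascade stops.

yes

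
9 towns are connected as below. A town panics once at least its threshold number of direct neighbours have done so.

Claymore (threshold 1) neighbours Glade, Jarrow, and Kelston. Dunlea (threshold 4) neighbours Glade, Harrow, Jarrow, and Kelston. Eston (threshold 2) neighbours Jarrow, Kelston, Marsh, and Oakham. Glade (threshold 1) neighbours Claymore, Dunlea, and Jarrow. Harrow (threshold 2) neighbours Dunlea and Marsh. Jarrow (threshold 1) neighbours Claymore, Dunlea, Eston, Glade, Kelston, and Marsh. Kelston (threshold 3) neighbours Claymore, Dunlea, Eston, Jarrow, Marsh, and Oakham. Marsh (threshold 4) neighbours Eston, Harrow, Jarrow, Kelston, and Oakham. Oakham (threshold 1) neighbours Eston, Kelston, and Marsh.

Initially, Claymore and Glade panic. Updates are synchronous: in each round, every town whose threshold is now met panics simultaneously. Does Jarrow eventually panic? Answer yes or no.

Round 1 — Claymore, Glade panic (initial).
Round 2 — checking thresholds:
  Dunlea: 1 of 4 neighbours < 4, below threshold.
  Jarrow: 2 of 6 neighbours ≥ 1, panics.
  Kelston: 1 of 6 neighbours < 3, below threshold.
Round 3 — no new panics; cascade stops.

yes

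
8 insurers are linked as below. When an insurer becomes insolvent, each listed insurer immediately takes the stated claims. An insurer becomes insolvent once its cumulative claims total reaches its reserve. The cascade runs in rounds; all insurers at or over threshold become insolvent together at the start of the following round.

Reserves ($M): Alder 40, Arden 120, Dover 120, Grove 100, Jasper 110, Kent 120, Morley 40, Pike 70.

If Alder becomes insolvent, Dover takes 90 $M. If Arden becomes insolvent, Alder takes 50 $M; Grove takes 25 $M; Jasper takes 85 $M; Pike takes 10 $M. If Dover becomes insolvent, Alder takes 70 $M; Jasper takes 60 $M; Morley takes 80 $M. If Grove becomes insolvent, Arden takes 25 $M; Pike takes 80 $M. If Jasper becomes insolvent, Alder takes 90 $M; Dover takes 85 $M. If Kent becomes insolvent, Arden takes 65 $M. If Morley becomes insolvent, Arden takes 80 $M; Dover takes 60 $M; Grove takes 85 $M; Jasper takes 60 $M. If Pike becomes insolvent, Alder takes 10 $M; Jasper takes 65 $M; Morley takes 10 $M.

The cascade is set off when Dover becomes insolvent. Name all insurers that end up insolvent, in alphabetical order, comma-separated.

Round 1 — Dover becomes insolvent (initial).
  Alder: +70 → 70 ≥ 40
  Jasper: +60 → 60 < 110
  Morley: +80 → 80 ≥ 40
Round 2 — Alder, Morley become insolvent.
  Arden: +80 → 80 < 120
  Grove: +85 → 85 < 100
  Jasper: +60 → 120 ≥ 110
Round 3 — Jasper becomes insolvent.
No further insolvencies.

Alder, Dover, Jasper, Morley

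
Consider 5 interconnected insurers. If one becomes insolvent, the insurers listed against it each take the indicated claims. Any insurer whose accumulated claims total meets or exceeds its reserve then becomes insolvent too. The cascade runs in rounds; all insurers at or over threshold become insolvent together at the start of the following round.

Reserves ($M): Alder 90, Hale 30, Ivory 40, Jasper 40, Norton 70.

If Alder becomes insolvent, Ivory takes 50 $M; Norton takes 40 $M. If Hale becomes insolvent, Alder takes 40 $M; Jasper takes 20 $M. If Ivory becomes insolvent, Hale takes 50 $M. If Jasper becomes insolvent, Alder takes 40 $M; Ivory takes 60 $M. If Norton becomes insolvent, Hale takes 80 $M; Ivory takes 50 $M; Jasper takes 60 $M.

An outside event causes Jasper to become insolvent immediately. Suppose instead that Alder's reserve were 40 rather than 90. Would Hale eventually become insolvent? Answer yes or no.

yes

With Alder's reserve at 40:
Round 1 — Jasper becomes insolvent (initial).
  Alder: +40 → 40 ≥ 40
  Ivory: +60 → 60 ≥ 40
Round 2 — Alder, Ivory become insolvent.
  Hale: +50 → 50 ≥ 30
  Norton: +40 → 40 < 70
Round 3 — Hale becomes insolvent.
No further insolvencies.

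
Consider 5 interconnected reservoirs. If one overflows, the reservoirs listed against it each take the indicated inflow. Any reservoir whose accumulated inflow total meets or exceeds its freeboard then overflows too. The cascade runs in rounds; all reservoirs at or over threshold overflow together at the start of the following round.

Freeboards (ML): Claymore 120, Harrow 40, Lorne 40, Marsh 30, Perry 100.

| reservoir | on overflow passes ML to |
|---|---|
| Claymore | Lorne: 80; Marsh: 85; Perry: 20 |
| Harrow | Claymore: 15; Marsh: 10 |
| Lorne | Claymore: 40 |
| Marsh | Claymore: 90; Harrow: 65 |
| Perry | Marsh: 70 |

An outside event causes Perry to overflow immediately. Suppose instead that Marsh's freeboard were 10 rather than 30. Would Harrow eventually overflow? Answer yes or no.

With Marsh's freeboard at 10:
Round 1 — Perry overflows (initial).
  Marsh: +70 → 70 ≥ 10
Round 2 — Marsh overflows.
  Claymore: +90 → 90 < 120
  Harrow: +65 → 65 ≥ 40
Round 3 — Harrow overflows.
  Claymore: +15 → 105 < 120
No further overflows.

yes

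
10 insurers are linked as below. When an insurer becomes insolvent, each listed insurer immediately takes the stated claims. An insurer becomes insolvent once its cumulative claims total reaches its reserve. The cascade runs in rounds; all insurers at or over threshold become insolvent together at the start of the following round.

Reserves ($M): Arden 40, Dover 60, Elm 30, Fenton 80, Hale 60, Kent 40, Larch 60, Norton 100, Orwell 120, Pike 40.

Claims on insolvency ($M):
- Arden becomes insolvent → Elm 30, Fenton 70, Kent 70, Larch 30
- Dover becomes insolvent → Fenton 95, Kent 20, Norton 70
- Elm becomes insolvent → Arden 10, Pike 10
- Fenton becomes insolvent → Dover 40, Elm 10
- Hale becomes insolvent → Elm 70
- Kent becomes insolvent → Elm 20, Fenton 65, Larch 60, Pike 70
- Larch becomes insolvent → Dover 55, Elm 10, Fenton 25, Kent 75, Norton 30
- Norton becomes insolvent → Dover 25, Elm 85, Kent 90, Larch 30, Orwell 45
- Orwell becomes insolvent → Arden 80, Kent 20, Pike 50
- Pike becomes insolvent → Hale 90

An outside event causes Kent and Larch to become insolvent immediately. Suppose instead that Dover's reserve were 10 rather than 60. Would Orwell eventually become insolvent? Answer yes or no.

no

With Dover's reserve at 10:
Round 1 — Kent, Larch become insolvent (initial).
  Dover: +55 → 55 ≥ 10
  Elm: +20+10 → 30 ≥ 30
  Fenton: +65+25 → 90 ≥ 80
  Norton: +30 → 30 < 100
  Pike: +70 → 70 ≥ 40
Round 2 — Dover, Elm, Fenton, Pike become insolvent.
  Arden: +10 → 10 < 40
  Hale: +90 → 90 ≥ 60
  Norton: +70 → 100 ≥ 100
Round 3 — Hale, Norton become insolvent.
  Orwell: +45 → 45 < 120
No further insolvencies.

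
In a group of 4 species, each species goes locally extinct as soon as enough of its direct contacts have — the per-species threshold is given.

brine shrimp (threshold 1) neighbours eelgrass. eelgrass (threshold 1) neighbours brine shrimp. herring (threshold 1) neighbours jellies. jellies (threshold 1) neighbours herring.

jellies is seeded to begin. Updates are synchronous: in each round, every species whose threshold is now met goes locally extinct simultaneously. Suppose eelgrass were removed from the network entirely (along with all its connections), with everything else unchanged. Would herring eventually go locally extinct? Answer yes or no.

With eelgrass removed:
Round 1 — jellies goes locally extinct (initial).
Round 2 — checking thresholds:
  herring: 1 of 1 neighbours ≥ 1, goes locally extinct.
Round 3 — no new extinctions; cascade stops.

yes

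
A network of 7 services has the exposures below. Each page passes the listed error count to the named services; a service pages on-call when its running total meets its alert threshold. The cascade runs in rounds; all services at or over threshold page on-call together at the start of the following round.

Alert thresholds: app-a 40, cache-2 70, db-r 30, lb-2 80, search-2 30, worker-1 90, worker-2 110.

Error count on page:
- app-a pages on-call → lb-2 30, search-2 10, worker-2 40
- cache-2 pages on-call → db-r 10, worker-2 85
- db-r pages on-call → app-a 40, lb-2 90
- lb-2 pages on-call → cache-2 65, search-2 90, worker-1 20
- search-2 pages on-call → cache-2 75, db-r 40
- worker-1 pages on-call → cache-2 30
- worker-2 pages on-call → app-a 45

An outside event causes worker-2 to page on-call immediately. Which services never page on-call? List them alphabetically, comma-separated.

cache-2, db-r, lb-2, search-2, worker-1

Round 1 — worker-2 pages on-call (initial).
  app-a: +45 → 45 ≥ 40
Round 2 — app-a pages on-call.
  lb-2: +30 → 30 < 80
  search-2: +10 → 10 < 30
No further pages.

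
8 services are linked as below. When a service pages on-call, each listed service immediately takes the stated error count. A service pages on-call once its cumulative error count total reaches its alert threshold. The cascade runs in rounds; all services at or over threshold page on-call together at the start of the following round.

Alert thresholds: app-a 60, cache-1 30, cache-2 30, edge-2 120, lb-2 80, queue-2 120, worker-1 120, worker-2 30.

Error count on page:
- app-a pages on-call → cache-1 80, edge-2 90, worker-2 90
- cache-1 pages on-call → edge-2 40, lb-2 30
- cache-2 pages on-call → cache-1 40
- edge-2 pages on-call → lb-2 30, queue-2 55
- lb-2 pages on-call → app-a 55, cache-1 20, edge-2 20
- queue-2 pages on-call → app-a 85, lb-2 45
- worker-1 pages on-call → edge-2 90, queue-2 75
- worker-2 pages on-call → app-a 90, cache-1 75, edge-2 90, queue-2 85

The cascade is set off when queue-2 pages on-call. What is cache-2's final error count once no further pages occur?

0

Round 1 — queue-2 pages on-call (initial).
  app-a: +85 → 85 ≥ 60
  lb-2: +45 → 45 < 80
Round 2 — app-a pages on-call.
  cache-1: +80 → 80 ≥ 30
  edge-2: +90 → 90 < 120
  worker-2: +90 → 90 ≥ 30
Round 3 — cache-1, worker-2 page on-call.
  edge-2: +40+90 → 220 ≥ 120
  lb-2: +30 → 75 < 80
Round 4 — edge-2 pages on-call.
  lb-2: +30 → 105 ≥ 80
Round 5 — lb-2 pages on-call.
No further pages.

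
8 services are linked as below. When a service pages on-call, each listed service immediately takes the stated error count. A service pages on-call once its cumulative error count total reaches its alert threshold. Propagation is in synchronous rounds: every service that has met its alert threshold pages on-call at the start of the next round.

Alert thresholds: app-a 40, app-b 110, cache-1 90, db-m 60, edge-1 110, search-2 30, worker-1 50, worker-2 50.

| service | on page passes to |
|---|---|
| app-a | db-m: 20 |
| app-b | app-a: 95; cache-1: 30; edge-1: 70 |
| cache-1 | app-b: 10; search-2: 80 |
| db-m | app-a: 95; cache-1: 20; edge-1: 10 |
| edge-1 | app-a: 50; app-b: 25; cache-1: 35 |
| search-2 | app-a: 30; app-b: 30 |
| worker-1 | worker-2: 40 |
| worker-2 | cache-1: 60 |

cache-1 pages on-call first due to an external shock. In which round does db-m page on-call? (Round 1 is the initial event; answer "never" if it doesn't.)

Round 1 — cache-1 pages on-call (initial).
  app-b: +10 → 10 < 110
  search-2: +80 → 80 ≥ 30
Round 2 — search-2 pages on-call.
  app-a: +30 → 30 < 40
  app-b: +30 → 40 < 110
No further pages.

never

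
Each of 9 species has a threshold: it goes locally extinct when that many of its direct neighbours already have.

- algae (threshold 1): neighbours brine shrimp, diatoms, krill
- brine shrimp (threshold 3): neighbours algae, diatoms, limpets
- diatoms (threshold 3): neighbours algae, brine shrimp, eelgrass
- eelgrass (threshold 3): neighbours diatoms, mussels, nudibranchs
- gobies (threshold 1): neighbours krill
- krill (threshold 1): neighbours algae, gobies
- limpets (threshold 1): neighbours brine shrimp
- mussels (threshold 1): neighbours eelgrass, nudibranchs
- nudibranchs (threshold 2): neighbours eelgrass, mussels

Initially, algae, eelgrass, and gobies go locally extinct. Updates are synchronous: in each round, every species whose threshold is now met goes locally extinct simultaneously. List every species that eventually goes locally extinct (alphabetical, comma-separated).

Round 1 — algae, eelgrass, gobies go locally extinct (initial).
Round 2 — checking thresholds:
  brine shrimp: 1 of 3 neighbours < 3, holds.
  diatoms: 2 of 3 neighbours < 3, holds.
  krill: 2 of 2 neighbours ≥ 1, goes locally extinct.
  mussels: 1 of 2 neighbours ≥ 1, goes locally extinct.
  nudibranchs: 1 of 2 neighbours < 2, holds.
Round 3 — checking thresholds:
  brine shrimp: 1 of 3 neighbours < 3, holds.
  diatoms: 2 of 3 neighbours < 3, holds.
  nudibranchs: 2 of 2 neighbours ≥ 2, goes locally extinct.
Round 4 — no new extinctions; cascade stops.

algae, eelgrass, gobies, krill, mussels, nudibranchs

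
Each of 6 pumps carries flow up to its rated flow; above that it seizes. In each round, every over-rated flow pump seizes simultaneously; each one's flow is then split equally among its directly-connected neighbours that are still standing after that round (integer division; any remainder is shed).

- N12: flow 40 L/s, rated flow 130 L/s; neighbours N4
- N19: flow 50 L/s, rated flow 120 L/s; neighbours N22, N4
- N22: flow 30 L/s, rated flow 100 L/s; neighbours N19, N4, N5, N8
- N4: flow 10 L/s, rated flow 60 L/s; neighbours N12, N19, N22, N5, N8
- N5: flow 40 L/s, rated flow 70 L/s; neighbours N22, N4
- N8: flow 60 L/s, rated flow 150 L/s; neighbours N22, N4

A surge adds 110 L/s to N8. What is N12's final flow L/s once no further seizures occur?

Round 1 — N8 at 170 > 150. N8 seizes.
  N8 sheds 170 L/s to N22, N4: 85 each.
    N22: 30+85 = 115 > 100
    N4: 10+85 = 95 > 60
Round 2 — N22, N4 seize.
  N22 sheds 115 L/s to N19, N5: 57 each (1 lost).
    N19: 50+57 = 107 ≤ 120
    N5: 40+57 = 97 > 70
  N4 sheds 95 L/s to N12, N19, N5: 31 each (2 lost).
    N12: 40+31 = 71 ≤ 130
    N19: 107+31 = 138 > 120
    N5: 97+31 = 128 > 70
Round 3 — N19, N5 seize.
  N19 sheds 138 L/s: no online neighbours, lost.
  N5 sheds 128 L/s: no online neighbours, lost.
No further seizures.

71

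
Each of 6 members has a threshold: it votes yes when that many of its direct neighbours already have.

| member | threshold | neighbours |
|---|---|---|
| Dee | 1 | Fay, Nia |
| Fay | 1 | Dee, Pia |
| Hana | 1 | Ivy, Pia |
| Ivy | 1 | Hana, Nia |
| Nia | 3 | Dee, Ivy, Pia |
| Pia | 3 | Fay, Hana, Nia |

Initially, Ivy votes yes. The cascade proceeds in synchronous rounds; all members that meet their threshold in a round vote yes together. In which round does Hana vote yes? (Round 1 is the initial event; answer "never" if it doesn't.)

Round 1 — Ivy votes yes (initial).
Round 2 — checking thresholds:
  Hana: 1 of 2 neighbours ≥ 1, votes yes.
  Nia: 1 of 3 neighbours < 3, not yet.
Round 3 — no new yes votes; cascade stops.

2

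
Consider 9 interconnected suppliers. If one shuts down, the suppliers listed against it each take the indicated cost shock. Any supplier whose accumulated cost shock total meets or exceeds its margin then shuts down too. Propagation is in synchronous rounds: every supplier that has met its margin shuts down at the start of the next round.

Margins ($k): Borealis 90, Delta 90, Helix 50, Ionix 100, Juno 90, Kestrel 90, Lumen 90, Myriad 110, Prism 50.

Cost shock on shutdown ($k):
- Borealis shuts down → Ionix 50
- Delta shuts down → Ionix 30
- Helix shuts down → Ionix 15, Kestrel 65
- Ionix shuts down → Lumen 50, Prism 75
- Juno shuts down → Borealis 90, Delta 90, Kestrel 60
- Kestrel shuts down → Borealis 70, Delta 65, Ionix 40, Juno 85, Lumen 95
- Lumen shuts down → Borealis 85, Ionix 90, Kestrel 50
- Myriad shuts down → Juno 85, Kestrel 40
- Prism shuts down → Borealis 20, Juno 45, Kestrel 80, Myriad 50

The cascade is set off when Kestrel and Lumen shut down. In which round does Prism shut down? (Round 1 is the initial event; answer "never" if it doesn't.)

Round 1 — Kestrel, Lumen shut down (initial).
  Borealis: +70+85 → 155 ≥ 90
  Delta: +65 → 65 < 90
  Ionix: +40+90 → 130 ≥ 100
  Juno: +85 → 85 < 90
Round 2 — Borealis, Ionix shut down.
  Prism: +75 → 75 ≥ 50
Round 3 — Prism shuts down.
  Juno: +45 → 130 ≥ 90
  Myriad: +50 → 50 < 110
Round 4 — Juno shuts down.
  Delta: +90 → 155 ≥ 90
Round 5 — Delta shuts down.
No further shutdowns.

3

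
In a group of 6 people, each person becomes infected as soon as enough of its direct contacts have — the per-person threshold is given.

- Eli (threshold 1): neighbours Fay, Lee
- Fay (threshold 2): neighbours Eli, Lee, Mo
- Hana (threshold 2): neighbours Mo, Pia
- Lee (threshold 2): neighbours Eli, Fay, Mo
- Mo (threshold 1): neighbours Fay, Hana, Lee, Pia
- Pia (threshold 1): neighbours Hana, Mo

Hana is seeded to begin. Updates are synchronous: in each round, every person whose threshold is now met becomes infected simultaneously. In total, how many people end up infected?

3

Round 1 — Hana becomes infected (initial).
Round 2 — checking thresholds:
  Mo: 1 of 4 neighbours ≥ 1, becomes infected.
  Pia: 1 of 2 neighbours ≥ 1, becomes infected.
Round 3 — no new infections; cascade stops.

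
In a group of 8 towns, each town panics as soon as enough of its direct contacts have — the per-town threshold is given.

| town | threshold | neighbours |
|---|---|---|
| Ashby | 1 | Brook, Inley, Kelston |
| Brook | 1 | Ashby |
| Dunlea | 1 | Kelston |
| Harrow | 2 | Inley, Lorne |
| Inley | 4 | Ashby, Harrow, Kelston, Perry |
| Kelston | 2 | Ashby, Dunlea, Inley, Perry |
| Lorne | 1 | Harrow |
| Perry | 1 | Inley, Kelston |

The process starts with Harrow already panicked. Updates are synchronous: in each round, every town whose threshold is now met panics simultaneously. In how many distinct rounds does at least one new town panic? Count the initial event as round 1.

2

Round 1 — Harrow panics (initial).
Round 2 — checking thresholds:
  Inley: 1 of 4 neighbours < 4, holds.
  Lorne: 1 of 1 neighbours ≥ 1, panics.
Round 3 — no new panics; cascade stops.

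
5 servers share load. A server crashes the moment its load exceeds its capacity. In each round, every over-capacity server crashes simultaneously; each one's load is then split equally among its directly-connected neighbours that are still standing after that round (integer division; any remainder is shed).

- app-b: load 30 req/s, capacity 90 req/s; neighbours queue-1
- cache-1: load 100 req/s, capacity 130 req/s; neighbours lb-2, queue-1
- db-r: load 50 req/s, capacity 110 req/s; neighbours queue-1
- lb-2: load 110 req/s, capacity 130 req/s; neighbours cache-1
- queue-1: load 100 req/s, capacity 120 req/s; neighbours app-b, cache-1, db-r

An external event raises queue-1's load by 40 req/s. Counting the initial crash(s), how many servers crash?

Round 1 — queue-1 at 140 > 120. queue-1 crashes.
  queue-1 sheds 140 req/s to app-b, cache-1, db-r: 46 each (2 lost).
    app-b: 30+46 = 76 ≤ 90
    cache-1: 100+46 = 146 > 130
    db-r: 50+46 = 96 ≤ 110
Round 2 — cache-1 crashes.
  cache-1 sheds 146 req/s to lb-2: 146 each.
    lb-2: 110+146 = 256 > 130
Round 3 — lb-2 crashes.
  lb-2 sheds 256 req/s: no online neighbours, lost.
No further crashes.

3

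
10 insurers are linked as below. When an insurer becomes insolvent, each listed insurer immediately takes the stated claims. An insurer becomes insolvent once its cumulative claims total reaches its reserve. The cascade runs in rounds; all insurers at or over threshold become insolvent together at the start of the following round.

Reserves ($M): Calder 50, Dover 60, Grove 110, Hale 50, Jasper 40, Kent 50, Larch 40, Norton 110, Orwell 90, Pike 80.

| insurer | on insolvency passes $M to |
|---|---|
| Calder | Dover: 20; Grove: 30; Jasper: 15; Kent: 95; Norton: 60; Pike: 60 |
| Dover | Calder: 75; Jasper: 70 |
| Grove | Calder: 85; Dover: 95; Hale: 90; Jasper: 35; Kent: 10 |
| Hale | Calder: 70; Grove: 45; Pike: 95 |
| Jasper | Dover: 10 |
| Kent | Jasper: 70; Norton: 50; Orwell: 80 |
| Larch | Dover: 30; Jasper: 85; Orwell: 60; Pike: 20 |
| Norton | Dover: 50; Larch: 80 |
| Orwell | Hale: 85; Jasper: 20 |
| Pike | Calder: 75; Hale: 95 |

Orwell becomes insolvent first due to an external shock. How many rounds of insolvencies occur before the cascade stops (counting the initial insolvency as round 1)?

6

Round 1 — Orwell becomes insolvent (initial).
  Hale: +85 → 85 ≥ 50
  Jasper: +20 → 20 < 40
Round 2 — Hale becomes insolvent.
  Calder: +70 → 70 ≥ 50
  Grove: +45 → 45 < 110
  Pike: +95 → 95 ≥ 80
Round 3 — Calder, Pike become insolvent.
  Dover: +20 → 20 < 60
  Grove: +30 → 75 < 110
  Jasper: +15 → 35 < 40
  Kent: +95 → 95 ≥ 50
  Norton: +60 → 60 < 110
Round 4 — Kent becomes insolvent.
  Jasper: +70 → 105 ≥ 40
  Norton: +50 → 110 ≥ 110
Round 5 — Jasper, Norton become insolvent.
  Dover: +10+50 → 80 ≥ 60
  Larch: +80 → 80 ≥ 40
Round 6 — Dover, Larch become insolvent.
No further insolvencies.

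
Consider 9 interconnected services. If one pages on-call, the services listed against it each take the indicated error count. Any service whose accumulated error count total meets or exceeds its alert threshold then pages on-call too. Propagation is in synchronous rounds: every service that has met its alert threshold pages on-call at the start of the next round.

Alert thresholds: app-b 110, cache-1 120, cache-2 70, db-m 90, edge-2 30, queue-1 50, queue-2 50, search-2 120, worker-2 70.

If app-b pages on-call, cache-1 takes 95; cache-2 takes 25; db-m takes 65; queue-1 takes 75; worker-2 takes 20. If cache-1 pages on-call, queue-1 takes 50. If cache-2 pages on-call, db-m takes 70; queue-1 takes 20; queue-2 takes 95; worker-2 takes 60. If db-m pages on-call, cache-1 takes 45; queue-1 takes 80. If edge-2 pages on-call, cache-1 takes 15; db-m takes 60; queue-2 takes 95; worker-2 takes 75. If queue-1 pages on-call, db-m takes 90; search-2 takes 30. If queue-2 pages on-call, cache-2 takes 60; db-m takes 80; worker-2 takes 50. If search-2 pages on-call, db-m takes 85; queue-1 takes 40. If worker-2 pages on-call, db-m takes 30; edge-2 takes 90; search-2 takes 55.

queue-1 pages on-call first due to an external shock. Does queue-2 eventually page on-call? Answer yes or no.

Round 1 — queue-1 pages on-call (initial).
  db-m: +90 → 90 ≥ 90
  search-2: +30 → 30 < 120
Round 2 — db-m pages on-call.
  cache-1: +45 → 45 < 120
No further pages.

no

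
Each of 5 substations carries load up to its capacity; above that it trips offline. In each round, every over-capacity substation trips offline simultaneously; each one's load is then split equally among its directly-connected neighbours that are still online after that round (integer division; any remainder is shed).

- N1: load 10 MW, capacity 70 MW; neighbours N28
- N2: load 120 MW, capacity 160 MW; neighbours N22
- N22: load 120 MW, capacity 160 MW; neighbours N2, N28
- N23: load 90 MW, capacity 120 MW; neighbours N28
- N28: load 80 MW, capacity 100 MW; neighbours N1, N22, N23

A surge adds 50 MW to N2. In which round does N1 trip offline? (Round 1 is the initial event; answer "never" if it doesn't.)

4

Round 1 — N2 at 170 > 160. N2 trips offline.
  N2 sheds 170 MW to N22: 170 each.
    N22: 120+170 = 290 > 160
Round 2 — N22 trips offline.
  N22 sheds 290 MW to N28: 290 each.
    N28: 80+290 = 370 > 100
Round 3 — N28 trips offline.
  N28 sheds 370 MW to N1, N23: 185 each.
    N1: 10+185 = 195 > 70
    N23: 90+185 = 275 > 120
Round 4 — N1, N23 trip offline.
  N1 sheds 195 MW: no online neighbours, lost.
  N23 sheds 275 MW: no online neighbours, lost.
No further trips.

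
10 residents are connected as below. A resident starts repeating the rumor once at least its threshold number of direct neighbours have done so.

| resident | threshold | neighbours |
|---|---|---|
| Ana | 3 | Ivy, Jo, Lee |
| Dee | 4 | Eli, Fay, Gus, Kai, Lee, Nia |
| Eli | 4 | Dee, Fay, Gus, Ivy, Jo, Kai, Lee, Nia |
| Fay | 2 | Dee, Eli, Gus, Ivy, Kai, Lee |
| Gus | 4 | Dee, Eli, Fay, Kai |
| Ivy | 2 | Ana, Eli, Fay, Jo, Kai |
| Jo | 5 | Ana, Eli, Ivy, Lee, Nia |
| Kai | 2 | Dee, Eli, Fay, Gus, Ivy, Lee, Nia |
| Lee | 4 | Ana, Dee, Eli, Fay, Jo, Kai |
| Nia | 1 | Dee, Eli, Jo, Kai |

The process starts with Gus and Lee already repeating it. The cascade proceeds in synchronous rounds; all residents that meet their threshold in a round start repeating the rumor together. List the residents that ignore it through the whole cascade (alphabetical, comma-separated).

Round 1 — Gus, Lee start repeating the rumor (initial).
Round 2 — checking thresholds:
  Ana: 1 of 3 neighbours < 3, below threshold.
  Dee: 2 of 6 neighbours < 4, below threshold.
  Eli: 2 of 8 neighbours < 4, below threshold.
  Fay: 2 of 6 neighbours ≥ 2, starts repeating the rumor.
  Jo: 1 of 5 neighbours < 5, below threshold.
  Kai: 2 of 7 neighbours ≥ 2, starts repeating the rumor.
Round 3 — checking thresholds:
  Ana: 1 of 3 neighbours < 3, below threshold.
  Dee: 4 of 6 neighbours ≥ 4, starts repeating the rumor.
  Eli: 4 of 8 neighbours ≥ 4, starts repeating the rumor.
  Ivy: 2 of 5 neighbours ≥ 2, starts repeating the rumor.
  Jo: 1 of 5 neighbours < 5, below threshold.
  Nia: 1 of 4 neighbours ≥ 1, starts repeating the rumor.
Round 4 — no new spreads; cascade stops.

Ana, Jo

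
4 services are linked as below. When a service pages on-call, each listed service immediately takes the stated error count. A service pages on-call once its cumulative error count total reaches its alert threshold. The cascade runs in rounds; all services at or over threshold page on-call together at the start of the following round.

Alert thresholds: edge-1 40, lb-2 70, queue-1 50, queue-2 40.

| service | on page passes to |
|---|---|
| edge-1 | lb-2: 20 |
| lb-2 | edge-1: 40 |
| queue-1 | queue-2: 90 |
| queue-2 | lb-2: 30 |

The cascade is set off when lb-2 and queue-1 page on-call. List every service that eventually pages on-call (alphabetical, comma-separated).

edge-1, lb-2, queue-1, queue-2

Round 1 — lb-2, queue-1 page on-call (initial).
  edge-1: +40 → 40 ≥ 40
  queue-2: +90 → 90 ≥ 40
Round 2 — edge-1, queue-2 page on-call.
No further pages.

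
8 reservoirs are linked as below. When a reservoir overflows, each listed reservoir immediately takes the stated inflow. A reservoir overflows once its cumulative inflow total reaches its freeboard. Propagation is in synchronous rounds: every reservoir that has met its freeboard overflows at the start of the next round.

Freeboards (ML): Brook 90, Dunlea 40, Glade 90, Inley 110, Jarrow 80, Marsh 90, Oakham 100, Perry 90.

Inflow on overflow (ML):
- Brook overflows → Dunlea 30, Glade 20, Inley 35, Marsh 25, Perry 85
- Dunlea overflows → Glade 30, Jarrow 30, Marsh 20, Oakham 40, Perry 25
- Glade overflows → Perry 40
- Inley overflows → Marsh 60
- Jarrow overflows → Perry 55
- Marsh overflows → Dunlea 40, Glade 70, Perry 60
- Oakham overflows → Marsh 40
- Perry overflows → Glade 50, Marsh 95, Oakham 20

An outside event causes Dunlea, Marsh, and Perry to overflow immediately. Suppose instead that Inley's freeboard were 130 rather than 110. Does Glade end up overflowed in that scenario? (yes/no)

With Inley's freeboard at 130:
Round 1 — Dunlea, Marsh, Perry overflow (initial).
  Glade: +30+70+50 → 150 ≥ 90
  Jarrow: +30 → 30 < 80
  Oakham: +40+20 → 60 < 100
Round 2 — Glade overflows.
No further overflows.

yes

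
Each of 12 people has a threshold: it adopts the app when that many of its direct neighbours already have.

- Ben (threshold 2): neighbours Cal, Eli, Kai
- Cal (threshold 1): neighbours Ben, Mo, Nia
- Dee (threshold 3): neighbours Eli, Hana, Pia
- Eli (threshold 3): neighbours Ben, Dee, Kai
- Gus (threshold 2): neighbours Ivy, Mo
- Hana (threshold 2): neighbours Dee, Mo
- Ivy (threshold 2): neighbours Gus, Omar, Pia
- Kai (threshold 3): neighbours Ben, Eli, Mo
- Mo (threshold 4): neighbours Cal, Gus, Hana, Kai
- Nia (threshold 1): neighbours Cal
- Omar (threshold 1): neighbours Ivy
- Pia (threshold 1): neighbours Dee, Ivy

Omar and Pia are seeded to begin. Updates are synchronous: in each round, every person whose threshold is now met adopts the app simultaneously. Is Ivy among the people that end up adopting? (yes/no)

Round 1 — Omar, Pia adopt the app (initial).
Round 2 — checking thresholds:
  Dee: 1 of 3 neighbours < 3, holds.
  Ivy: 2 of 3 neighbours ≥ 2, adopts the app.
Round 3 — no new adoptions; cascade stops.

yes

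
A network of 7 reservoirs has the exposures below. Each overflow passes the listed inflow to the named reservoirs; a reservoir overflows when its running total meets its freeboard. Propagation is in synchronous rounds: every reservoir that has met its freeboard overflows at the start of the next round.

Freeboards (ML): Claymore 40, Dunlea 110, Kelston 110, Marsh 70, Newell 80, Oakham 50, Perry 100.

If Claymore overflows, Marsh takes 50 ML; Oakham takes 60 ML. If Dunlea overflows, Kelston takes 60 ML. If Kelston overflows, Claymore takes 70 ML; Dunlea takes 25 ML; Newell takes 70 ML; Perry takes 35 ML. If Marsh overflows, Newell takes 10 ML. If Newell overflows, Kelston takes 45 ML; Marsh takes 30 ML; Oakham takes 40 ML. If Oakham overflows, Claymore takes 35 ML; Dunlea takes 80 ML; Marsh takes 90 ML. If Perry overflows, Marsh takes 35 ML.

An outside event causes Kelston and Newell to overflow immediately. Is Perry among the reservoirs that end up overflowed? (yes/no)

no

Round 1 — Kelston, Newell overflow (initial).
  Claymore: +70 → 70 ≥ 40
  Dunlea: +25 → 25 < 110
  Marsh: +30 → 30 < 70
  Oakham: +40 → 40 < 50
  Perry: +35 → 35 < 100
Round 2 — Claymore overflows.
  Marsh: +50 → 80 ≥ 70
  Oakham: +60 → 100 ≥ 50
Round 3 — Marsh, Oakham overflow.
  Dunlea: +80 → 105 < 110
No further overflows.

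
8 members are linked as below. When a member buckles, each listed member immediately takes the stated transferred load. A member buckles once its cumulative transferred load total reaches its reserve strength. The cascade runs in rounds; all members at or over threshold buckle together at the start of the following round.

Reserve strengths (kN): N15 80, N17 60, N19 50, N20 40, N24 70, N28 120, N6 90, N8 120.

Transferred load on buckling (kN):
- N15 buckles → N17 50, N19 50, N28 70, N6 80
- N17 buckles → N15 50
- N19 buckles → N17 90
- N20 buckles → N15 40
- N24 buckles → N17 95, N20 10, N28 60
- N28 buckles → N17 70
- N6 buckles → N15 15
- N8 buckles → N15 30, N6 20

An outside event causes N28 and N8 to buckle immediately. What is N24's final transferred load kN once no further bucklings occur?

Round 1 — N28, N8 buckle (initial).
  N15: +30 → 30 < 80
  N17: +70 → 70 ≥ 60
  N6: +20 → 20 < 90
Round 2 — N17 buckles.
  N15: +50 → 80 ≥ 80
Round 3 — N15 buckles.
  N19: +50 → 50 ≥ 50
  N6: +80 → 100 ≥ 90
Round 4 — N19, N6 buckle.
No further bucklings.

0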